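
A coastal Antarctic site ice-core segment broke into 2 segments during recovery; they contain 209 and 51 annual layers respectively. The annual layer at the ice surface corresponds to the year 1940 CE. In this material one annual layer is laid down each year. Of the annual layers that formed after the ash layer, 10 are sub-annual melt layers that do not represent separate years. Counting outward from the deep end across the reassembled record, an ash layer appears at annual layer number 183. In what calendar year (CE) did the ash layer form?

Total annual layers = 209 + 51 = 260.
Between annual layer 183 and the ice surface there are 260 − 183 = 77 annual layers.
77 − 10 false = 67 true annual layers after the ash layer.
1940 − 67 = 1873 CE.

1873 CE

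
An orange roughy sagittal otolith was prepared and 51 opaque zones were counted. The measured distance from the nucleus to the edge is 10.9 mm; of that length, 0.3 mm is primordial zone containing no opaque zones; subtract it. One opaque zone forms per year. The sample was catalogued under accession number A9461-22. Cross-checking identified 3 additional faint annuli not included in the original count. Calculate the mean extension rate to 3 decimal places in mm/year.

After corrections the count is 51 + 3 = 54 opaque zones.
Net length = 10.9 − 0.3 = 10.6 mm.
Mean rate = 10.6 mm / 54 years ≈ 0.196 mm/year.

0.196 mm/year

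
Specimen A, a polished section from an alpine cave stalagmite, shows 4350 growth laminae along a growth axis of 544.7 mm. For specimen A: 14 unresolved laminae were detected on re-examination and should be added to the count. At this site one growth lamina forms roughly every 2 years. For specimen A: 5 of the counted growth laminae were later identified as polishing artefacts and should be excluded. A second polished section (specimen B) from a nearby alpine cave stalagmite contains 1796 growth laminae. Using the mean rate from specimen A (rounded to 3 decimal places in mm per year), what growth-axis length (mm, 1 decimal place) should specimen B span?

Specimen A: true growth lamina count = 4350 − 5 + 14 = 4359.
Specimen A: at 2 years per growth lamina, 4359 × 2 = 8718 years.
A: Mean rate = 544.7 mm / 8718 years ≈ 0.062 mm per year.
Specimen B: multiplying by 2 years per growth lamina: 1796 × 2 = 3592 years. B's length ≈ 0.062 × 3592 = 222.7 mm.

222.7 mm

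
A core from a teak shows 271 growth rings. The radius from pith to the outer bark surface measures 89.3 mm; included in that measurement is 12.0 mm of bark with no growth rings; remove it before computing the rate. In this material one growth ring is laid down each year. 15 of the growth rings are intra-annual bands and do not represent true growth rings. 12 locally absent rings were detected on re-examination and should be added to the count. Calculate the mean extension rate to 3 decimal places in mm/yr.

0.288 mm/yr

Adjusted count: 271 − 15 + 12 = 268 growth rings.
Net length = 89.3 − 12.0 = 77.3 mm.
Extension rate ≈ 77.3 / 268 = 0.288 mm/yr.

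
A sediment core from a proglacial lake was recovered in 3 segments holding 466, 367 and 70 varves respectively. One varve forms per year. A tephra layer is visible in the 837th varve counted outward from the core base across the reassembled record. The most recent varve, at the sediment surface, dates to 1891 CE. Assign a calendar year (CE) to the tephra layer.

1825 CE

Total varves = 466 + 367 + 70 = 903.
903 − 837 = 66 varves lie beyond the tephra layer toward the sediment surface.
1891 − 66 = 1825 CE.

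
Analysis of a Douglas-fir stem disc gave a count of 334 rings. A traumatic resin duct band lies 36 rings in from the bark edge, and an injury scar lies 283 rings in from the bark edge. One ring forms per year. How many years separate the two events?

283 − 36 = 247 rings lie between the two events.
One ring per year makes the interval 247 years.

247 years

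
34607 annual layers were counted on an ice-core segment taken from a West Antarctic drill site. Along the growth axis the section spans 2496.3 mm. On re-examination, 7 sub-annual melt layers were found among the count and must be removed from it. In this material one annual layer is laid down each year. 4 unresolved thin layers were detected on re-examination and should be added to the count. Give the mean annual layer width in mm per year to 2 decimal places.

Correcting the raw count gives 34607 − 7 + 4 = 34604 true annual layers.
2496.3 mm over 34604 years gives 2496.3 / 34604 ≈ 0.07 mm per year.

0.07 mm per year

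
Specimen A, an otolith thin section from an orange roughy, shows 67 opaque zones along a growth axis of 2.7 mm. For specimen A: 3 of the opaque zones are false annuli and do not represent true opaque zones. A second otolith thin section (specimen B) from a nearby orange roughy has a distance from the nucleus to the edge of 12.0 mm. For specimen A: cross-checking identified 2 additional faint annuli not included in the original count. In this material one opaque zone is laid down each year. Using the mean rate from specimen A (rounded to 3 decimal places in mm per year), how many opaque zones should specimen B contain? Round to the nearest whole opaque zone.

Specimen A: true opaque zone count = 67 − 3 + 2 = 66.
A: Mean rate = 2.7 mm / 66 years ≈ 0.041 mm per year.
For B, 12.0 / 0.041 = 292.68 years ≈ 293 opaque zones.

293 opaque zones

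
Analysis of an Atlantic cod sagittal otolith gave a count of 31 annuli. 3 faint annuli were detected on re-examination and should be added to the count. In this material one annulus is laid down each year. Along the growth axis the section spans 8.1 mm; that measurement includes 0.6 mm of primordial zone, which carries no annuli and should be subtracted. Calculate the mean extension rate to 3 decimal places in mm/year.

0.221 mm/year

True annulus count = 31 + 3 = 34.
Net length = 8.1 − 0.6 = 7.5 mm.
7.5 mm over 34 years gives 7.5 / 34 ≈ 0.221 mm/year.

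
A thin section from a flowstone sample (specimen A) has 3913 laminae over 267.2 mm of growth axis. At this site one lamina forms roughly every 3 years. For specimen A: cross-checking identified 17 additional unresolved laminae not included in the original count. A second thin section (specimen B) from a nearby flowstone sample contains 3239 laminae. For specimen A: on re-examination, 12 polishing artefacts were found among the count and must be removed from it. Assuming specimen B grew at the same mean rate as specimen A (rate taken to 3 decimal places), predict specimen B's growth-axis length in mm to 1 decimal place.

223.5 mm

Specimen A: adjusted count: 3913 − 12 + 17 = 3918 laminae.
Specimen A: 3918 laminae at 3 years each span 3918 × 3 = 11754 years.
A: Extension rate ≈ 267.2 / 11754 = 0.023 mm per year.
Specimen B: 3239 laminae at 3 years each span 3239 × 3 = 9717 years. Length of B = 0.023 × 9717 = 223.5 mm.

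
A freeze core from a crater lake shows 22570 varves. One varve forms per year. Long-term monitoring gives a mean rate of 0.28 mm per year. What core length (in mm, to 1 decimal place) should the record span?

6319.6 mm

The record spans 22570 years at 0.28 mm per year.
Length ≈ 0.28 × 22570 = 6319.6 mm.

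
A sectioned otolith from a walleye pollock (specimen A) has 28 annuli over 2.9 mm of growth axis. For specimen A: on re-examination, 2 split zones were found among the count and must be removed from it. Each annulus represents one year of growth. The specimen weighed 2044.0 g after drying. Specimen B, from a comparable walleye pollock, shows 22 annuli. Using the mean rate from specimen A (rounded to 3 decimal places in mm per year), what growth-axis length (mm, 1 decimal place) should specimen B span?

Specimen A: adjusted count: 28 − 2 = 26 annuli.
A: Mean rate = 2.9 mm / 26 years ≈ 0.112 mm/yr.
Length of B = 0.112 × 22 = 2.5 mm.

2.5 mm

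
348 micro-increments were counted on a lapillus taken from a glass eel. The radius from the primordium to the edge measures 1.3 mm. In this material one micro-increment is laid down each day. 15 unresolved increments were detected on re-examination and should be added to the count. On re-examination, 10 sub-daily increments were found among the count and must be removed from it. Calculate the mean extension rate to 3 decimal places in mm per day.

0.004 mm per day

True micro-increment count = 348 − 10 + 15 = 353.
Extension rate ≈ 1.3 / 353 = 0.004 mm per day.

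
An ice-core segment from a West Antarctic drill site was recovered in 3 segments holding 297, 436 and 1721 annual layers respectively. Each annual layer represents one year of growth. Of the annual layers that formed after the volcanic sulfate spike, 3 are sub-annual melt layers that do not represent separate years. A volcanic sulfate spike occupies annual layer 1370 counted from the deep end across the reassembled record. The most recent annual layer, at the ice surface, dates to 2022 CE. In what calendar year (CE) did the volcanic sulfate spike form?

941 CE

Total annual layers = 297 + 436 + 1721 = 2454.
The volcanic sulfate spike sits at annual layer 1370 from the deep end, so 2454 − 1370 = 1084 annual layers formed after it.
Removing the 3 false annual layers leaves 1084 − 3 = 1081 true annual layers beyond the volcanic sulfate spike.
2022 − 1081 = 941 CE.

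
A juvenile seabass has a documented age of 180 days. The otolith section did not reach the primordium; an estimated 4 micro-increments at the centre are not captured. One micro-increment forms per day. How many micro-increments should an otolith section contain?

At one micro-increment per day, 180 days correspond to 180 micro-increments.
Less the 4 uncaptured micro-increments: 180 − 4 = 176.

176 micro-increments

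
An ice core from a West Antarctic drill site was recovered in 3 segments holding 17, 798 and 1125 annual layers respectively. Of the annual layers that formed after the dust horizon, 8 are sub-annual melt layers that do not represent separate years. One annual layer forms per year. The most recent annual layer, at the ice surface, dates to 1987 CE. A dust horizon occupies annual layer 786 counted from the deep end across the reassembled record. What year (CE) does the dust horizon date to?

841 CE

Total annual layers = 17 + 798 + 1125 = 1940.
The dust horizon sits at annual layer 786 from the deep end, so 1940 − 786 = 1154 annual layers formed after it.
Removing the 8 false annual layers leaves 1154 − 8 = 1146 true annual layers beyond the dust horizon.
Counting back 1146 years from 1987 CE places the dust horizon in 1987 − 1146 = 841 CE.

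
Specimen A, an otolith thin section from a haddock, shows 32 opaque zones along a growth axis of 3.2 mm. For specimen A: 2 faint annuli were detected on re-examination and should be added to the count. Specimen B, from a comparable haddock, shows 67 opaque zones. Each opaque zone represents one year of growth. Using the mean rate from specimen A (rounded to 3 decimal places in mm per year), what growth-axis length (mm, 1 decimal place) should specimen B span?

Specimen A: adjusted count: 32 + 2 = 34 opaque zones.
A: 3.2 mm over 34 years gives 3.2 / 34 ≈ 0.094 mm/yr.
For B, 0.094 mm/year × 67 years = 6.3 mm.

6.3 mm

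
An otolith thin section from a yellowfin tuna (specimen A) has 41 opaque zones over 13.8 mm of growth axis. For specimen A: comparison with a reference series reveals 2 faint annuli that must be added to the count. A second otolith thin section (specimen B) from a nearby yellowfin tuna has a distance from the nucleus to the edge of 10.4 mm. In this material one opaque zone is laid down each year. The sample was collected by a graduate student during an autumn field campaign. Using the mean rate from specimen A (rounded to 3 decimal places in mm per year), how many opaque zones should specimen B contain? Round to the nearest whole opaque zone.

32 opaque zones

Specimen A: correcting the raw count gives 41 + 2 = 43 true opaque zones.
A: 13.8 mm over 43 years gives 13.8 / 43 ≈ 0.321 mm per year.
Specimen B: 10.4 mm / 0.321 mm per year = 32.40 years ≈ 32 opaque zones.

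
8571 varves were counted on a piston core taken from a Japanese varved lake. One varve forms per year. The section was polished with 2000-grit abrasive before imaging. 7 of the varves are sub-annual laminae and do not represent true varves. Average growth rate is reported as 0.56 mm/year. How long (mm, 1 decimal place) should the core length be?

4795.8 mm

After corrections the count is 8571 − 7 = 8564 varves.
Length ≈ 0.56 × 8564 = 4795.8 mm.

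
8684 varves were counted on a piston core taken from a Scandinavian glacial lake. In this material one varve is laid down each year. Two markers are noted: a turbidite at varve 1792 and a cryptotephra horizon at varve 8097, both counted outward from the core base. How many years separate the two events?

8097 − 1792 = 6305 varves lie between the two events.
At one varve per year, 6305 years elapsed between them.

6305 yr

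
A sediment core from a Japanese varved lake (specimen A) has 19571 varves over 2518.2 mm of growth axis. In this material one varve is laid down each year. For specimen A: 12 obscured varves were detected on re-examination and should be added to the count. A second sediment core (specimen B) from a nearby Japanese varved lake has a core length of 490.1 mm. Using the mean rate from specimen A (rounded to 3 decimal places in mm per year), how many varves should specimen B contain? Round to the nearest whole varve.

3799 varves

Specimen A: correcting the raw count gives 19571 + 12 = 19583 true varves.
A: Mean rate = 2518.2 mm / 19583 years ≈ 0.129 mm/yr.
Specimen B: 490.1 mm / 0.129 mm per year = 3799.22 years ≈ 3799 varves.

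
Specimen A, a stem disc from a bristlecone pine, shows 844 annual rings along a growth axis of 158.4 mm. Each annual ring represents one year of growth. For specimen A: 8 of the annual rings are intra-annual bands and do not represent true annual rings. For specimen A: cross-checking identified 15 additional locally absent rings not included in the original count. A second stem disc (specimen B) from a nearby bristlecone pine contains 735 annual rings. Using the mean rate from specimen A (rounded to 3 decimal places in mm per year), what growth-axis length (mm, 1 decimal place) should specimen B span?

136.7 mm

Specimen A: after corrections the count is 844 − 8 + 15 = 851 annual rings.
A: Mean rate = 158.4 mm / 851 years ≈ 0.186 mm/year.
For B, 0.186 mm/year × 735 years = 136.7 mm.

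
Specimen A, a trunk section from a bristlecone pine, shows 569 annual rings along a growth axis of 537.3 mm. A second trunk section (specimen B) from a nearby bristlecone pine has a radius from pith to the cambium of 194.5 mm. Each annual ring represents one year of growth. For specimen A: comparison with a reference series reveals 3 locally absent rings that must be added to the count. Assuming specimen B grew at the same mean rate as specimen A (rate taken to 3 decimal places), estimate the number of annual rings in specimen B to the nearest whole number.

207 annual rings

Specimen A: true annual ring count = 569 + 3 = 572.
A: Extension rate ≈ 537.3 / 572 = 0.939 mm/year.
Specimen B: 194.5 mm / 0.939 mm per year = 207.14 years ≈ 207 annual rings.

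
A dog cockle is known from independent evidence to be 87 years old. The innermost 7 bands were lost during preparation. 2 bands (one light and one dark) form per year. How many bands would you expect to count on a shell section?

Expected bands: 87 × 2 = 174.
Subtracting the 7 bands not captured gives 174 − 7 = 167 bands in the record.

167 bands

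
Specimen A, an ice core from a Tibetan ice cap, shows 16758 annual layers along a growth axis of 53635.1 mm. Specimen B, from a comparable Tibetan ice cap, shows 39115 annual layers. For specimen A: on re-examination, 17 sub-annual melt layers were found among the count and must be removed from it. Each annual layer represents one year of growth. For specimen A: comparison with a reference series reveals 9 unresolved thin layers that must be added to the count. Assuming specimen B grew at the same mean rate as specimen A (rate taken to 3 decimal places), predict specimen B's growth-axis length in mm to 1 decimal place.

Specimen A: after corrections the count is 16758 − 17 + 9 = 16750 annual layers.
A: Extension rate ≈ 53635.1 / 16750 = 3.202 mm/year.
For B, 3.202 mm/year × 39115 years = 125246.2 mm.

125246.2 mm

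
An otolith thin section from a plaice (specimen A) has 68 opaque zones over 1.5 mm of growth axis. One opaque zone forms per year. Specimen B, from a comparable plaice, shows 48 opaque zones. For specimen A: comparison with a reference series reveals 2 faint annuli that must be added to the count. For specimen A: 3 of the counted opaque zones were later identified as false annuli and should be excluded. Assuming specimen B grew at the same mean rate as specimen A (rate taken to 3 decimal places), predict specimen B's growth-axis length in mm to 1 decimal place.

Specimen A: true opaque zone count = 68 − 3 + 2 = 67.
A: 1.5 mm over 67 years gives 1.5 / 67 ≈ 0.022 mm/year.
B's length ≈ 0.022 × 48 = 1.1 mm.

1.1 mm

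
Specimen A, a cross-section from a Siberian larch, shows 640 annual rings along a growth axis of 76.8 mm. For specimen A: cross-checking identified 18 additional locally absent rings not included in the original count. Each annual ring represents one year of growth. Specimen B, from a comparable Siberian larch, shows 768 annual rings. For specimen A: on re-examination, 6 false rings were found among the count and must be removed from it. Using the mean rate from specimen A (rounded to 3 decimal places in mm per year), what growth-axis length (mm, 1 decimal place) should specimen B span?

Specimen A: true annual ring count = 640 − 6 + 18 = 652.
A: Mean rate = 76.8 mm / 652 years ≈ 0.118 mm/year.
B's length ≈ 0.118 × 768 = 90.6 mm.

90.6 mm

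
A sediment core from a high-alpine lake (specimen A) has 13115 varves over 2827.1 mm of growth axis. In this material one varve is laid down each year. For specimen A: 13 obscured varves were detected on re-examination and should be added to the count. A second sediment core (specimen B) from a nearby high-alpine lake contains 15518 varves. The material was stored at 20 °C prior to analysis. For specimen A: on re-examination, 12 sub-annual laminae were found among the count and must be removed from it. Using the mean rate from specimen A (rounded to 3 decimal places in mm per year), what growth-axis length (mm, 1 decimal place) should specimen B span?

Specimen A: correcting the raw count gives 13115 − 12 + 13 = 13116 true varves.
A: Extension rate ≈ 2827.1 / 13116 = 0.216 mm per year.
B's length ≈ 0.216 × 15518 = 3351.9 mm.

3351.9 mm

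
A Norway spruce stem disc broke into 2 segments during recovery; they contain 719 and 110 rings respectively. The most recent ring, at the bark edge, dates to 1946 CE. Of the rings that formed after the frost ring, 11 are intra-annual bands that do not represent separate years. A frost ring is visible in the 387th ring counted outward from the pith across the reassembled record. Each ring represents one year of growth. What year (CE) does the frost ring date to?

Total rings = 719 + 110 = 829.
The frost ring sits at ring 387 from the pith, so 829 − 387 = 442 rings formed after it.
Excluding 11 false rings: 442 − 11 = 431.
Counting back 431 years from 1946 CE places the frost ring in 1946 − 431 = 1515 CE.

1515 CE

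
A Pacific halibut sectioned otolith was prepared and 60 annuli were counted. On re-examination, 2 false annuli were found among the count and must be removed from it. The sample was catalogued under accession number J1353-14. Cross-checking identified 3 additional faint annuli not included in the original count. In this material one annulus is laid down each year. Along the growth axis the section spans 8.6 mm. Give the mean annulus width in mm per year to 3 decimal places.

0.141 mm per year

After corrections the count is 60 − 2 + 3 = 61 annuli.
Mean rate = 8.6 mm / 61 years ≈ 0.141 mm per year.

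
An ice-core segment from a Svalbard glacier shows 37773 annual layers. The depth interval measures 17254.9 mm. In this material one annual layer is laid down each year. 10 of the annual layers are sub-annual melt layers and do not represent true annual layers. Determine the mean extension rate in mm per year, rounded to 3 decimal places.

Adjusted count: 37773 − 10 = 37763 annual layers.
Extension rate ≈ 17254.9 / 37763 = 0.457 mm per year.

0.457 mm per year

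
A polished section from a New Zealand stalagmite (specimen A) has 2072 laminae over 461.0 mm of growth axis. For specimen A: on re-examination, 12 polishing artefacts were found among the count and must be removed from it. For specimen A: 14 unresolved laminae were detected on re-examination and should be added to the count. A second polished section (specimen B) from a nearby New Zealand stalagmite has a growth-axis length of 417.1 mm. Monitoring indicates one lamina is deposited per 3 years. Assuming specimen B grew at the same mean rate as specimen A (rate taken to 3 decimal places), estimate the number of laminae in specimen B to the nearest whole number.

Specimen A: after corrections the count is 2072 − 12 + 14 = 2074 laminae.
Specimen A: 2074 laminae at 3 years each span 2074 × 3 = 6222 years.
A: 461.0 mm over 6222 years gives 461.0 / 6222 ≈ 0.074 mm/year.
B spans 417.1 / 0.074 = 5636.49 years; at 3 years per lamina that is 5636.49 / 3 ≈ 1879 laminae.

1879 laminae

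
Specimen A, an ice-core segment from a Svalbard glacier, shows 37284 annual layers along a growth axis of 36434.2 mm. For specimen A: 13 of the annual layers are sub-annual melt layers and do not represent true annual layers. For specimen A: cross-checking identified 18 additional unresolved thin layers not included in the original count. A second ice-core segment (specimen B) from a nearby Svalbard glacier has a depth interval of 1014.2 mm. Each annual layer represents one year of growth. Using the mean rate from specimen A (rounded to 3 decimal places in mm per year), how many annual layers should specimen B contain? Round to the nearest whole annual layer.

1038 annual layers

Specimen A: correcting the raw count gives 37284 − 13 + 18 = 37289 true annual layers.
A: Mean rate = 36434.2 mm / 37289 years ≈ 0.977 mm per year.
B spans 1014.2 / 0.977 = 1038.08 years ≈ 1038 annual layers.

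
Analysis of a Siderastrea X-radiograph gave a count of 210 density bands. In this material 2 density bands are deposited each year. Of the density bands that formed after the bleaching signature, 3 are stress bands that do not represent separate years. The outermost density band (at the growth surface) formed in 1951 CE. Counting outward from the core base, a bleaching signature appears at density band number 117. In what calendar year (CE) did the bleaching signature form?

Between density band 117 and the growth surface there are 210 − 117 = 93 density bands.
Removing the 3 false density bands leaves 93 − 3 = 90 true density bands beyond the bleaching signature.
Dividing by 2 density bands per year: 90 / 2 = 45 years.
Counting back 45 years from 1951 CE places the bleaching signature in 1951 − 45 = 1906 CE.

1906 CE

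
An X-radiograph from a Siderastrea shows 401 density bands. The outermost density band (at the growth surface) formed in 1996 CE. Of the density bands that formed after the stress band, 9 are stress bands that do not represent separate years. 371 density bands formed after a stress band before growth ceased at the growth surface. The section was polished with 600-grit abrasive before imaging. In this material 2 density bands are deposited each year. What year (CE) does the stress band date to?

1815 CE

There are 371 density bands younger than the stress band.
371 − 9 false = 362 true density bands after the stress band.
Dividing by 2 density bands per year: 362 / 2 = 181 years.
The density band at the growth surface is 1996 CE, so the stress band dates to 1996 − 181 = 1815 CE.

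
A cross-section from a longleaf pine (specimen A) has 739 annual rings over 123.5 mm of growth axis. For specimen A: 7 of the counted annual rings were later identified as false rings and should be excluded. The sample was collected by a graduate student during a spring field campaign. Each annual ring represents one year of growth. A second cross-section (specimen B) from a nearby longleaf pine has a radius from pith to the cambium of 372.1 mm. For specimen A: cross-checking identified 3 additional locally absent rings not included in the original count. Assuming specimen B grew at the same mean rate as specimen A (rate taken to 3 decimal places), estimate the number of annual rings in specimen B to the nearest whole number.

2215 annual rings

Specimen A: after corrections the count is 739 − 7 + 3 = 735 annual rings.
A: Extension rate ≈ 123.5 / 735 = 0.168 mm/year.
For B, 372.1 / 0.168 = 2214.88 years ≈ 2215 annual rings.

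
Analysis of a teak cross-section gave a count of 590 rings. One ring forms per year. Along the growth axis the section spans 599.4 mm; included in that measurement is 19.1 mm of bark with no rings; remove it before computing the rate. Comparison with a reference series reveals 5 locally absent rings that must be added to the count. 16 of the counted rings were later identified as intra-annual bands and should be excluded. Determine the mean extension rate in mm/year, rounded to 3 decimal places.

1.002 mm/year

Correcting the raw count gives 590 − 16 + 5 = 579 true rings.
Net length = 599.4 − 19.1 = 580.3 mm.
580.3 mm over 579 years gives 580.3 / 579 ≈ 1.002 mm/year.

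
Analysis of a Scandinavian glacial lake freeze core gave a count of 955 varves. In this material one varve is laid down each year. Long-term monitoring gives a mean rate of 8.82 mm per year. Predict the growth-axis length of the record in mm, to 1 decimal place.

The record spans 955 years at 8.82 mm per year.
Length ≈ 8.82 × 955 = 8423.1 mm.

8423.1 mm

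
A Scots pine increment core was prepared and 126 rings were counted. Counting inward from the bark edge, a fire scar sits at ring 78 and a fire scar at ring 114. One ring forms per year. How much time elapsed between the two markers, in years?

36 years

Separation: 114 − 78 = 36 rings.
One ring per year makes the interval 36 years.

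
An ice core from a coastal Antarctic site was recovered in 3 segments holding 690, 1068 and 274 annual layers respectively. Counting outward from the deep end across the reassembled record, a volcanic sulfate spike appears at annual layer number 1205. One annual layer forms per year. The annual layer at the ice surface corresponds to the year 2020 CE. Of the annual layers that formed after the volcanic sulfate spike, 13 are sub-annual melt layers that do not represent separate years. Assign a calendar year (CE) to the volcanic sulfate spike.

1206 CE

Total annual layers = 690 + 1068 + 274 = 2032.
The volcanic sulfate spike sits at annual layer 1205 from the deep end, so 2032 − 1205 = 827 annual layers formed after it.
Removing the 13 false annual layers leaves 827 − 13 = 814 true annual layers beyond the volcanic sulfate spike.
Counting back 814 years from 2020 CE places the volcanic sulfate spike in 2020 − 814 = 1206 CE.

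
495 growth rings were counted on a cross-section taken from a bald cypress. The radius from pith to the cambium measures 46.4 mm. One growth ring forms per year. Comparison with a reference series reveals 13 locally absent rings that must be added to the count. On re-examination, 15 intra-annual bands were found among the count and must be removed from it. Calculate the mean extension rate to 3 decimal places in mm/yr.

0.094 mm/yr

True growth ring count = 495 − 15 + 13 = 493.
46.4 mm over 493 years gives 46.4 / 493 ≈ 0.094 mm/yr.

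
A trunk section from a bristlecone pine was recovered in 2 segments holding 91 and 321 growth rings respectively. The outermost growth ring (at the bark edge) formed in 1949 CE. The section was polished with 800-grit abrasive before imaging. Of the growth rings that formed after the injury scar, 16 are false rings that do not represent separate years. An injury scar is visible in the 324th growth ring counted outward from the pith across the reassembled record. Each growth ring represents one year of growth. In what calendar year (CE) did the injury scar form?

1877 CE

Total growth rings = 91 + 321 = 412.
412 − 324 = 88 growth rings lie beyond the injury scar toward the bark edge.
88 − 16 false = 72 true growth rings after the injury scar.
Counting back 72 years from 1949 CE places the injury scar in 1949 − 72 = 1877 CE.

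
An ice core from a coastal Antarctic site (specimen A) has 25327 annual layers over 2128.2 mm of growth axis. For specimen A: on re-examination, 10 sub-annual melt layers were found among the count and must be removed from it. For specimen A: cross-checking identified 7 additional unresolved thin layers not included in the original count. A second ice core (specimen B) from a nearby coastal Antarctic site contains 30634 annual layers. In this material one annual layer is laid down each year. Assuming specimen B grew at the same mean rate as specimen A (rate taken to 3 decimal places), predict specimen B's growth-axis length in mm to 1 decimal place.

2573.3 mm

Specimen A: true annual layer count = 25327 − 10 + 7 = 25324.
A: 2128.2 mm over 25324 years gives 2128.2 / 25324 ≈ 0.084 mm/yr.
For B, 0.084 mm/year × 30634 years = 2573.3 mm.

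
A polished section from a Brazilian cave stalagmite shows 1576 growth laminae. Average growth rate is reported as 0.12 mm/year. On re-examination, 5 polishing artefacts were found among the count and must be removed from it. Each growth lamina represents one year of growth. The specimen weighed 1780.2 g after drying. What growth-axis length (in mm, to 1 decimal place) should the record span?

After corrections the count is 1576 − 5 = 1571 growth laminae.
Predicted length = 0.12 mm/year × 1571 years = 188.5 mm.

188.5 mm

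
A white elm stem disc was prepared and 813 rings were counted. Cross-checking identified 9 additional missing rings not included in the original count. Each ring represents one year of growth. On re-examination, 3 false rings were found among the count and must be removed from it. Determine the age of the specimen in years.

Correcting the raw count gives 813 − 3 + 9 = 819 true rings.
At one ring per year, that is 819 years.

819 years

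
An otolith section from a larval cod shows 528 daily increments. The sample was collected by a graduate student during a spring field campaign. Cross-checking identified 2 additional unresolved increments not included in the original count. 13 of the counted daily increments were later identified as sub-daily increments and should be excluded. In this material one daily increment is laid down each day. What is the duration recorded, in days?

True daily increment count = 528 − 13 + 2 = 517.
At one daily increment per day, that is 517 days.

517 days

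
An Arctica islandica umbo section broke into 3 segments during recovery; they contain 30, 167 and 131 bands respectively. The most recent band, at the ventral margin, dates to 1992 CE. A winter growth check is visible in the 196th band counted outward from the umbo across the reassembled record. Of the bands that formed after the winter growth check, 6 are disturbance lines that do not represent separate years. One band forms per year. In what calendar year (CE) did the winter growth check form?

1866 CE

Total bands = 30 + 167 + 131 = 328.
The winter growth check sits at band 196 from the umbo, so 328 − 196 = 132 bands formed after it.
Removing the 6 false bands leaves 132 − 6 = 126 true bands beyond the winter growth check.
Counting back 126 years from 1992 CE places the winter growth check in 1992 − 126 = 1866 CE.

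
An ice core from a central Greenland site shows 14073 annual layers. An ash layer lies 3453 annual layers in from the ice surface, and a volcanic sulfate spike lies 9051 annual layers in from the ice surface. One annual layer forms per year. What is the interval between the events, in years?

5598 years

9051 − 3453 = 5598 annual layers lie between the two events.
That is 5598 years at one annual layer per year.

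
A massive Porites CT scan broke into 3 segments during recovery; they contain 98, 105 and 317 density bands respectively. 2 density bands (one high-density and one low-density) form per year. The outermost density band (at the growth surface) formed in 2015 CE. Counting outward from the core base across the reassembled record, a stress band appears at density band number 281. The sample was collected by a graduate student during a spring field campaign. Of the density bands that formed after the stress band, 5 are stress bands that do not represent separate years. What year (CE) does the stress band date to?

Total density bands = 98 + 105 + 317 = 520.
Between density band 281 and the growth surface there are 520 − 281 = 239 density bands.
Removing the 5 false density bands leaves 239 − 5 = 234 true density bands beyond the stress band.
Dividing by 2 density bands per year: 234 / 2 = 117 years.
Counting back 117 years from 2015 CE places the stress band in 2015 − 117 = 1898 CE.

1898 CE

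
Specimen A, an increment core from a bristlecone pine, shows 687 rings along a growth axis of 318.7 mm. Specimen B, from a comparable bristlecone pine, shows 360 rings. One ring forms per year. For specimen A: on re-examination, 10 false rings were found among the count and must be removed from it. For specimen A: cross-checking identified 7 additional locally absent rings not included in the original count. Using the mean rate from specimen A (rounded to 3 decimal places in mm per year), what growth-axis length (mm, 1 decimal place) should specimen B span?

167.8 mm

Specimen A: true ring count = 687 − 10 + 7 = 684.
A: 318.7 mm over 684 years gives 318.7 / 684 ≈ 0.466 mm/yr.
For B, 0.466 mm/year × 360 years = 167.8 mm.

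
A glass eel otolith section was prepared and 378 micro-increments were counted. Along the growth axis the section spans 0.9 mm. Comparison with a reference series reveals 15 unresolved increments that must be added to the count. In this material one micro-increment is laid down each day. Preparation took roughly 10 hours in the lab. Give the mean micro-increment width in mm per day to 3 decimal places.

True micro-increment count = 378 + 15 = 393.
Extension rate ≈ 0.9 / 393 = 0.002 mm per day.

0.002 mm per day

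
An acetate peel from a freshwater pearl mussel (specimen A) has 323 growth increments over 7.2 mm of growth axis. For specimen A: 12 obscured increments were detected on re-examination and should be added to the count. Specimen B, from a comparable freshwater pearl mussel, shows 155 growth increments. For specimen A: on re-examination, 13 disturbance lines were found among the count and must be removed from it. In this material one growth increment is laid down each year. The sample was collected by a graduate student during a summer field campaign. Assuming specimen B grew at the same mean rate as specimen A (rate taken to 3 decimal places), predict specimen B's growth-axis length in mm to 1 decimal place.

3.4 mm

Specimen A: adjusted count: 323 − 13 + 12 = 322 growth increments.
A: Mean rate = 7.2 mm / 322 years ≈ 0.022 mm/year.
B's length ≈ 0.022 × 155 = 3.4 mm.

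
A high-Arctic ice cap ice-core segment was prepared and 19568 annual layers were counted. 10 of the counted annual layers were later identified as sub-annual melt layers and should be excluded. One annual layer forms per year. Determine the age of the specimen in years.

After corrections the count is 19568 − 10 = 19558 annual layers.
With a one-to-one annual layer periodicity this is 19558 years.

19558 years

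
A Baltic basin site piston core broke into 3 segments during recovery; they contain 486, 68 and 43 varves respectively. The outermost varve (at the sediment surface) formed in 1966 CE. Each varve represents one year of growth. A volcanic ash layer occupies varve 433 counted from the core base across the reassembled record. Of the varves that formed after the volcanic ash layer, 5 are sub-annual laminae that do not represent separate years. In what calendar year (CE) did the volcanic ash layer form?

Total varves = 486 + 68 + 43 = 597.
The volcanic ash layer sits at varve 433 from the core base, so 597 − 433 = 164 varves formed after it.
Removing the 5 false varves leaves 164 − 5 = 159 true varves beyond the volcanic ash layer.
1966 − 159 = 1807 CE.

1807 CE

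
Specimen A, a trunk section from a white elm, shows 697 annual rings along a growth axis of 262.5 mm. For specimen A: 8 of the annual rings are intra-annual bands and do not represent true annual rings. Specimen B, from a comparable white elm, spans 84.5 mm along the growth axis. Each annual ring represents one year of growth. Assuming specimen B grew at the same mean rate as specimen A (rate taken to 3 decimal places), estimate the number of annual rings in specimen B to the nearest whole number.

Specimen A: adjusted count: 697 − 8 = 689 annual rings.
A: 262.5 mm over 689 years gives 262.5 / 689 ≈ 0.381 mm per year.
Specimen B: 84.5 mm / 0.381 mm per year = 221.78 years ≈ 222 annual rings.

222 annual rings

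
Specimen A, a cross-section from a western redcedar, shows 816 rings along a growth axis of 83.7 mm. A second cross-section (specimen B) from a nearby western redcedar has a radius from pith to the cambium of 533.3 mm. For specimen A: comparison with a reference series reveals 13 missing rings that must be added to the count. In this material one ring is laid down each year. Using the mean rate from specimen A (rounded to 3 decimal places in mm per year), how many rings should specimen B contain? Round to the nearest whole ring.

Specimen A: correcting the raw count gives 816 + 13 = 829 true rings.
A: Mean rate = 83.7 mm / 829 years ≈ 0.101 mm/yr.
For B, 533.3 / 0.101 = 5280.20 years ≈ 5280 rings.

5280 rings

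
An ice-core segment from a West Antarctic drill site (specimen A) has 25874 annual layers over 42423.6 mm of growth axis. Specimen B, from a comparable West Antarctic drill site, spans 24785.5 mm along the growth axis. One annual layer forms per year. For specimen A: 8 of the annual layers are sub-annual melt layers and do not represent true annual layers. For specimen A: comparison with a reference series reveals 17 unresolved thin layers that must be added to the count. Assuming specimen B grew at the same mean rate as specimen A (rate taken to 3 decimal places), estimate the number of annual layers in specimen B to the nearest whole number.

15122 annual layers

Specimen A: after corrections the count is 25874 − 8 + 17 = 25883 annual layers.
A: Mean rate = 42423.6 mm / 25883 years ≈ 1.639 mm/year.
For B, 24785.5 / 1.639 = 15122.33 years ≈ 15122 annual layers.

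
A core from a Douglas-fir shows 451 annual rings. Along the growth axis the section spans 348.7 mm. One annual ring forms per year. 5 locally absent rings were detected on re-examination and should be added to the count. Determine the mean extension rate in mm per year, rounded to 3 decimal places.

0.765 mm per year

True annual ring count = 451 + 5 = 456.
Mean rate = 348.7 mm / 456 years ≈ 0.765 mm per year.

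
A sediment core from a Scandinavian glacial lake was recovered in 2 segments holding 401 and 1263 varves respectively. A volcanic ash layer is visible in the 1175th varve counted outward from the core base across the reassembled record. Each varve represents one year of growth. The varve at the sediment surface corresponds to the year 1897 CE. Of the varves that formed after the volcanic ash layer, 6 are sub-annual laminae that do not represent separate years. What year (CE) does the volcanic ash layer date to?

1414 CE

Total varves = 401 + 1263 = 1664.
The volcanic ash layer sits at varve 1175 from the core base, so 1664 − 1175 = 489 varves formed after it.
Excluding 6 false varves: 489 − 6 = 483.
The varve at the sediment surface is 1897 CE, so the volcanic ash layer dates to 1897 − 483 = 1414 CE.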